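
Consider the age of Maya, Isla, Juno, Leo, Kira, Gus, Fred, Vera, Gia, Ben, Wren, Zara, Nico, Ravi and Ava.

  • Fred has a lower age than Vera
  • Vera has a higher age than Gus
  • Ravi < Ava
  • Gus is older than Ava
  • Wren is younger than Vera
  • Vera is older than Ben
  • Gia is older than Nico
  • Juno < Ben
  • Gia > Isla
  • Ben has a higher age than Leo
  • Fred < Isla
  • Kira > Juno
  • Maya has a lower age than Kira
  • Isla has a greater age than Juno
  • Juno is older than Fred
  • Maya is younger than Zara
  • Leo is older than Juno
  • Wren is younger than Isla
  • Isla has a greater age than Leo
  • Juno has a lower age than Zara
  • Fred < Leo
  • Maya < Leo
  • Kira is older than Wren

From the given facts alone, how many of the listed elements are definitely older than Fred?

8

The elements the relations force above Fred are Juno, Leo, Ben, Zara, Isla, Gia, Vera, Kira — no chain reaches any other.
That is 8.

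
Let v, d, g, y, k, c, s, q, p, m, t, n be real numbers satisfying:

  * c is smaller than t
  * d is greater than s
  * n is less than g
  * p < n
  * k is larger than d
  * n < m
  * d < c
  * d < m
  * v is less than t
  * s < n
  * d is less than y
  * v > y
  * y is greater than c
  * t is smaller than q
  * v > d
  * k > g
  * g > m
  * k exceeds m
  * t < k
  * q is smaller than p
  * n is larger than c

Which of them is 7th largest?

t

The consecutive relations fix a unique order: s < d < c < y < v < t < q < p < n < m < g < k.
The 7th largest is t.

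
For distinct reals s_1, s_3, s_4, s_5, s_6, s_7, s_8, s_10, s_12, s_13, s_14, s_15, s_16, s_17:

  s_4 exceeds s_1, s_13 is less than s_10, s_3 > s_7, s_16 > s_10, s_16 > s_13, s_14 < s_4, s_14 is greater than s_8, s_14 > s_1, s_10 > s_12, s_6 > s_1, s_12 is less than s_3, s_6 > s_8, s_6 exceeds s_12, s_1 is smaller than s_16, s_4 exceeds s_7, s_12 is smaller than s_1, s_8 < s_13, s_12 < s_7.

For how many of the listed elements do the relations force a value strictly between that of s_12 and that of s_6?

1

The relations place s_12 below s_6. An element lies strictly between them when it is forced above s_12 and also forced below s_6.
Above s_12: {s_1, s_7, s_10, s_14, s_16, s_3, s_4}. Below s_6: {s_8, s_1}.
Intersection: {s_1} — 1.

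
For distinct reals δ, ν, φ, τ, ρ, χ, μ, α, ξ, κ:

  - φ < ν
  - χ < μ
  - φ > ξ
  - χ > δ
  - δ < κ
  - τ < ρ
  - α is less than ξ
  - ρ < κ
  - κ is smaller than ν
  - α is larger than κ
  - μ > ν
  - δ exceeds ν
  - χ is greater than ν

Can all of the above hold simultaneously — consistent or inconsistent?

inconsistent

Chaining the given relations yields κ < α < ξ < φ < ν < δ, so κ < δ. But one relation states δ < κ. These cannot both hold.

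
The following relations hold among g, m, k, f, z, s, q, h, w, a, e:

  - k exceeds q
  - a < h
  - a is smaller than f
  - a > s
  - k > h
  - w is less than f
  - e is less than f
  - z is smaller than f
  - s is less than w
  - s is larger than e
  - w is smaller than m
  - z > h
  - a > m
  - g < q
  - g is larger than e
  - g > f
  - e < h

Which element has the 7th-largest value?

Chaining the given pairs: e < s < w < m < a < h < z < f < g < q < k.
The 7th largest is a.

a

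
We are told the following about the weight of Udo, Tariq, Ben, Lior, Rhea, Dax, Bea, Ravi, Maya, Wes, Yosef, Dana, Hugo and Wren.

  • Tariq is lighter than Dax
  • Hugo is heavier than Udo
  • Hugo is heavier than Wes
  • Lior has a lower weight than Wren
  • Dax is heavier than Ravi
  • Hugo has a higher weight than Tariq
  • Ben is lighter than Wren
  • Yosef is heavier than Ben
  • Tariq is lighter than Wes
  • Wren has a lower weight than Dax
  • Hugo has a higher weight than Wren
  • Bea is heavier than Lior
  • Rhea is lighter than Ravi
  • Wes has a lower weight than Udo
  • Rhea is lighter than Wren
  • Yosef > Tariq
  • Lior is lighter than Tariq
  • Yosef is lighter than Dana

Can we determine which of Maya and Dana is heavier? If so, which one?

undetermined

Following every chain through Maya: nothing is chained to Maya.
Dana is not reached, and no chain runs the other way from Dana to Maya.
So the given relations leave the order of Maya and Dana undetermined.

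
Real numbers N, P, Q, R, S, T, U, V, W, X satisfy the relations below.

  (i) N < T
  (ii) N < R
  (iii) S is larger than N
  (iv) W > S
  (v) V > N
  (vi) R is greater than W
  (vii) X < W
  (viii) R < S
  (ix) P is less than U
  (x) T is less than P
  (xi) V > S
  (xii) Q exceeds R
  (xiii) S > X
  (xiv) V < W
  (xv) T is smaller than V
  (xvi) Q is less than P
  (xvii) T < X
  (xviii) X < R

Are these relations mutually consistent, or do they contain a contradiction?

inconsistent

Chaining the given relations yields S < V < W < R, so S < R. But one relation states R < S. These cannot both hold.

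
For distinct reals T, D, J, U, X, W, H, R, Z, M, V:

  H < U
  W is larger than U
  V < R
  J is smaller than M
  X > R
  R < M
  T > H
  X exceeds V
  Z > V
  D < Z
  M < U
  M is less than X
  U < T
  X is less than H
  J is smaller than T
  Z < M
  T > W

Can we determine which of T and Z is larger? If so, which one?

T

Chaining the given relations: Z < M < X < H < U < W < T.
So T is larger.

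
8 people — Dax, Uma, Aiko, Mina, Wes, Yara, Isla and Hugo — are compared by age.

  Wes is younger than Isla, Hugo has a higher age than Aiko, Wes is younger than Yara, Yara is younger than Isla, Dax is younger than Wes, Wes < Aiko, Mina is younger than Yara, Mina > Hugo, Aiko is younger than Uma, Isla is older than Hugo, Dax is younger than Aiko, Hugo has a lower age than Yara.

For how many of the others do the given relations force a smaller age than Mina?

Directly below Mina: Hugo.
One step further: Aiko (2 so far).
One step further: Dax, Wes (4 so far).
No other element is forced below Mina by the given relations, so the count is 4.

4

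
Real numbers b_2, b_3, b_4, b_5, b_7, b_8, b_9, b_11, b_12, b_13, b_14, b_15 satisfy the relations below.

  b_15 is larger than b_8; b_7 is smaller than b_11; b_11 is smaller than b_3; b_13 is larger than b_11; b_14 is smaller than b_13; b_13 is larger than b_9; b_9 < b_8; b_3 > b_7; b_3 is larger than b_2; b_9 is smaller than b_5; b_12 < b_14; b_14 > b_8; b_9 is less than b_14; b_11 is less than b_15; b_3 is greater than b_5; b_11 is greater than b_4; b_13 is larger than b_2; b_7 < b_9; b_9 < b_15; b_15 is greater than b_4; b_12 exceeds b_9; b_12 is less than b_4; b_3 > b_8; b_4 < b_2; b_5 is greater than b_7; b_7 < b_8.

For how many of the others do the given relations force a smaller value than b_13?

8

Directly below b_13: b_9, b_14, b_11, b_2.
One step further: b_7, b_12, b_4, b_8 (8 so far).
No other element is forced below b_13 by the given relations, so the count is 8.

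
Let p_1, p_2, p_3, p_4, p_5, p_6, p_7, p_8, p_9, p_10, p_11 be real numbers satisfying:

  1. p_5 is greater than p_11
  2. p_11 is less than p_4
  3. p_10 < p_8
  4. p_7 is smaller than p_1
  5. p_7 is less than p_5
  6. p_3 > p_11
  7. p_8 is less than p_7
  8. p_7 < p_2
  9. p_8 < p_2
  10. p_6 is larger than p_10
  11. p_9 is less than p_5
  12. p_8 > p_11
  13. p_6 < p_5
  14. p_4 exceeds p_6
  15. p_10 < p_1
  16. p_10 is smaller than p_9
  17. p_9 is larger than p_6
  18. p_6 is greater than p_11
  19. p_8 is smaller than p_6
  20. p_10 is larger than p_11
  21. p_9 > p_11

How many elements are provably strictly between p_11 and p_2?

Chaining upward from p_11 reaches: p_10, p_8, p_7, p_6, p_9, p_5, p_1, p_4, p_3.
Chaining downward from p_2 reaches: p_10, p_8, p_7.
Strictly between p_11 and p_2 are those in both lists: p_10, p_8, p_7 — 3 elements.

3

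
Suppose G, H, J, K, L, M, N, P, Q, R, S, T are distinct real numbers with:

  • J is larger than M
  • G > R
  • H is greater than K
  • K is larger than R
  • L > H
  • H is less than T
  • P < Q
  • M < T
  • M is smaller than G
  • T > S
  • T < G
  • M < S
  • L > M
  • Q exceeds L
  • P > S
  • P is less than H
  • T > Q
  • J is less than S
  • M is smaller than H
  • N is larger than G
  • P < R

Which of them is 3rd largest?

Piecing the relations together gives one ordering: M < J < S < P < R < K < H < L < Q < T < G < N.
The 3rd largest is T.

T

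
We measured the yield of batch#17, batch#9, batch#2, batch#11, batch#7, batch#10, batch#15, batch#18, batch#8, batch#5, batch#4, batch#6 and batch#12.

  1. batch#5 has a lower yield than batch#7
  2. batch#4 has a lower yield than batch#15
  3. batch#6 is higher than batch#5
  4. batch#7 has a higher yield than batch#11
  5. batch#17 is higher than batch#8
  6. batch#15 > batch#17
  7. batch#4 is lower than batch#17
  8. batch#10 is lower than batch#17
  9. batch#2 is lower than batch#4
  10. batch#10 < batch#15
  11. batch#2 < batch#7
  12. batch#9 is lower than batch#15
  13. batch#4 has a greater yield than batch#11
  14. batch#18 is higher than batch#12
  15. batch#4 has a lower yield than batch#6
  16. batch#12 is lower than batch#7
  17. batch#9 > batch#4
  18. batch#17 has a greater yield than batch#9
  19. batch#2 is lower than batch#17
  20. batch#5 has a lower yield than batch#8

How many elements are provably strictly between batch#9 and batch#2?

The relations place batch#2 below batch#9. An element lies strictly between them when it is forced above batch#2 and also forced below batch#9.
Above batch#2: {batch#4, batch#6, batch#17, batch#7, batch#15}. Below batch#9: {batch#11, batch#4}.
Intersection: {batch#4} — 1.

1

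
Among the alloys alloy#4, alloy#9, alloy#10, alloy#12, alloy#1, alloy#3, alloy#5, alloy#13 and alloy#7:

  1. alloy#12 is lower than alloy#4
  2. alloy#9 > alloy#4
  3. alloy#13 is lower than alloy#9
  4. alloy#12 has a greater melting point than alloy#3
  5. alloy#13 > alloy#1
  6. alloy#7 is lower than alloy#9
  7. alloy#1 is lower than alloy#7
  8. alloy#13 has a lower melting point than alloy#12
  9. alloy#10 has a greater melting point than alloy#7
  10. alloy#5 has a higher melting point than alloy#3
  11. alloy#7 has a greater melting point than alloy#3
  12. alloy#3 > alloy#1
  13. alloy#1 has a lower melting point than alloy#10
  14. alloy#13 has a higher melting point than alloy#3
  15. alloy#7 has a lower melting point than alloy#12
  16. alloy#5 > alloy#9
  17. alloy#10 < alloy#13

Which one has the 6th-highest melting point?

alloy#10

Piecing the relations together gives one ordering: alloy#1 < alloy#3 < alloy#7 < alloy#10 < alloy#13 < alloy#12 < alloy#4 < alloy#9 < alloy#5.
Counting 6 from the largest end gives alloy#10.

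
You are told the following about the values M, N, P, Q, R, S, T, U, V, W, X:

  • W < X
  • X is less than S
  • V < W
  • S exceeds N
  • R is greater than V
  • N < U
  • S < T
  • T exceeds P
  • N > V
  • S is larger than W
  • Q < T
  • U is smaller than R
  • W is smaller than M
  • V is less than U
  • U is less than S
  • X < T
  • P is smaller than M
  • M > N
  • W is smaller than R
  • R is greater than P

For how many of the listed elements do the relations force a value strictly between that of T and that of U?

The relations place U below T. An element lies strictly between them when it is forced above U and also forced below T.
Above U: {R, S}. Below T: {V, W, N, P, Q, X, S}.
Intersection: {S} — 1.

1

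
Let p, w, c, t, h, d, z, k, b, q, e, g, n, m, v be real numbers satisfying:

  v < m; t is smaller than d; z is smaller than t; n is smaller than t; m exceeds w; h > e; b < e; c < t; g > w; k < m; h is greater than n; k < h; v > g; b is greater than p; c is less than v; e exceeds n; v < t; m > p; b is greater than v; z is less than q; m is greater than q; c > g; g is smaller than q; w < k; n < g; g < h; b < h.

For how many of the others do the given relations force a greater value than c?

The elements the relations force above c are v, b, t, d, e, h, m — no chain reaches any other.
That is 7.

7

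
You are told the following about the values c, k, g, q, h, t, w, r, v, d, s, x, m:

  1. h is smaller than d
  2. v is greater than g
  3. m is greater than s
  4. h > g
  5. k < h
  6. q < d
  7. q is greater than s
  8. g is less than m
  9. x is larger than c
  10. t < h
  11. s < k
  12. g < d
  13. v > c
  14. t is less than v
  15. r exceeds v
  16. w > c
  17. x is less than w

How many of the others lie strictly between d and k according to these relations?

Chaining upward from k reaches: h.
Chaining downward from d reaches: g, s, t, h, q.
Strictly between k and d are those in both lists: h — 1 element.

1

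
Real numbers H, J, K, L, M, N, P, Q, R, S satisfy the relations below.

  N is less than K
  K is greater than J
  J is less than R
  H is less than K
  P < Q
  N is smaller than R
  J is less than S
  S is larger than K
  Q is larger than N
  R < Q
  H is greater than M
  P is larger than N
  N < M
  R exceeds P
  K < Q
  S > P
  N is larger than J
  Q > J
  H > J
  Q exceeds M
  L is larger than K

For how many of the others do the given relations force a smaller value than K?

Directly below K: J, N, H.
One step further: M (4 so far).
No other element is forced below K by the given relations, so the count is 4.

4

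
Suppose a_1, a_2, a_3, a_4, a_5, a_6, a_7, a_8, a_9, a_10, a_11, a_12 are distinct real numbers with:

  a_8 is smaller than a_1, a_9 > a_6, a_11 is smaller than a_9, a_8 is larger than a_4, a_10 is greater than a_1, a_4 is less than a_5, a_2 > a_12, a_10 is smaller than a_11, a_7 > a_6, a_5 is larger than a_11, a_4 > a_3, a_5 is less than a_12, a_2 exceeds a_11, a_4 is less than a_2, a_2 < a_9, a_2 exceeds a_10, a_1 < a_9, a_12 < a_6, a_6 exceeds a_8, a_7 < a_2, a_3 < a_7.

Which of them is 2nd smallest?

Chaining the given pairs: a_3 < a_4 < a_8 < a_1 < a_10 < a_11 < a_5 < a_12 < a_6 < a_7 < a_2 < a_9.
The 2nd smallest is a_4.

a_4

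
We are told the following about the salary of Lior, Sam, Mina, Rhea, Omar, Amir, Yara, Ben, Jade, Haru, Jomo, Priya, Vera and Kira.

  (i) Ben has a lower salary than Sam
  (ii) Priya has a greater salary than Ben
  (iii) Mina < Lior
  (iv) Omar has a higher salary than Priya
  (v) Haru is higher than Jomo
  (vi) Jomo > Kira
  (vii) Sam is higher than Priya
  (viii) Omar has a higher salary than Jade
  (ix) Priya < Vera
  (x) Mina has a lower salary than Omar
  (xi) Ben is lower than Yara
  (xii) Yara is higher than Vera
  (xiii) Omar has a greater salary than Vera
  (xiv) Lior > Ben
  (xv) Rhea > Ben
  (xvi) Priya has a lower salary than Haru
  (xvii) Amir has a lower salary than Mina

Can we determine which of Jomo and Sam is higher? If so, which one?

Following every chain through Jomo: above Jomo we get Haru; below Jomo we get Kira.
Sam is not reached, and no chain runs the other way from Sam to Jomo.
So the given relations leave the order of Jomo and Sam undetermined.

undetermined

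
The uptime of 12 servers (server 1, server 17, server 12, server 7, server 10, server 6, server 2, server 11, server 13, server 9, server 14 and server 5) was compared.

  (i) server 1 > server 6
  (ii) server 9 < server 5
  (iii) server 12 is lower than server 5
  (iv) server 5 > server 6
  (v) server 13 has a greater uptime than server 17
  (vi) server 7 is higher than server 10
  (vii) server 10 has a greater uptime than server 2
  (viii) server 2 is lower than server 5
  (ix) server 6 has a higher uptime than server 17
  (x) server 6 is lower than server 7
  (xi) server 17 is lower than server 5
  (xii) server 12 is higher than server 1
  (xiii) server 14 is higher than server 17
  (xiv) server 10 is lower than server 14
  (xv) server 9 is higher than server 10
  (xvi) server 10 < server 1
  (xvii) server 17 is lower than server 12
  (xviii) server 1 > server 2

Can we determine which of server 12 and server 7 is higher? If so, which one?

Following every chain through server 12: above server 12 we get server 5; below server 12 we get server 17, server 6, server 2, server 10, server 1.
server 7 is not reached, and no chain runs the other way from server 7 to server 12.
So the given relations leave the order of server 12 and server 7 undetermined.

undetermined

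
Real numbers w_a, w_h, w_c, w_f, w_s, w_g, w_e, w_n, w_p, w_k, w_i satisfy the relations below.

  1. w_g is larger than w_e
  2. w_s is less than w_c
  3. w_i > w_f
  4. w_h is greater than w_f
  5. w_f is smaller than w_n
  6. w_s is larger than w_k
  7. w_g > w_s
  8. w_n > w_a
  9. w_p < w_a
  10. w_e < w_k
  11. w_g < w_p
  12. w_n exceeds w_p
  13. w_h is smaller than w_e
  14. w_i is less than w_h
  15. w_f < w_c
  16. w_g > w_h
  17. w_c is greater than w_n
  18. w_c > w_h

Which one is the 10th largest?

Chaining the given pairs: w_f < w_i < w_h < w_e < w_k < w_s < w_g < w_p < w_a < w_n < w_c.
The 10th largest is w_i.

w_i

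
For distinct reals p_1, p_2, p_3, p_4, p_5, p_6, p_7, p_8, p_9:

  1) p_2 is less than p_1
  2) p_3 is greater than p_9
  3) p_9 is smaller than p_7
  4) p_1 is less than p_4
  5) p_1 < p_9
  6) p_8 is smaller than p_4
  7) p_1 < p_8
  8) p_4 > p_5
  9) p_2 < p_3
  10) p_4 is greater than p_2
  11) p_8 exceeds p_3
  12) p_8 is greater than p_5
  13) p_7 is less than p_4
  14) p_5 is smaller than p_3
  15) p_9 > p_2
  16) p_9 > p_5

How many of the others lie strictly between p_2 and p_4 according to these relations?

The relations place p_2 below p_4. An element lies strictly between them when it is forced above p_2 and also forced below p_4.
Above p_2: {p_1, p_9, p_3, p_7, p_8}. Below p_4: {p_1, p_5, p_9, p_3, p_7, p_8}.
Intersection: {p_1, p_9, p_3, p_7, p_8} — 5.

5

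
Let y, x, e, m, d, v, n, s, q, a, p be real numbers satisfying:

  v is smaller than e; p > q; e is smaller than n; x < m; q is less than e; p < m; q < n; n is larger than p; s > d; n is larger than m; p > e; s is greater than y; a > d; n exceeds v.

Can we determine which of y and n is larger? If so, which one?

Following every chain through y: above y we get s.
n is not reached, and no chain runs the other way from n to y.
So the given relations leave the order of y and n undetermined.

undetermined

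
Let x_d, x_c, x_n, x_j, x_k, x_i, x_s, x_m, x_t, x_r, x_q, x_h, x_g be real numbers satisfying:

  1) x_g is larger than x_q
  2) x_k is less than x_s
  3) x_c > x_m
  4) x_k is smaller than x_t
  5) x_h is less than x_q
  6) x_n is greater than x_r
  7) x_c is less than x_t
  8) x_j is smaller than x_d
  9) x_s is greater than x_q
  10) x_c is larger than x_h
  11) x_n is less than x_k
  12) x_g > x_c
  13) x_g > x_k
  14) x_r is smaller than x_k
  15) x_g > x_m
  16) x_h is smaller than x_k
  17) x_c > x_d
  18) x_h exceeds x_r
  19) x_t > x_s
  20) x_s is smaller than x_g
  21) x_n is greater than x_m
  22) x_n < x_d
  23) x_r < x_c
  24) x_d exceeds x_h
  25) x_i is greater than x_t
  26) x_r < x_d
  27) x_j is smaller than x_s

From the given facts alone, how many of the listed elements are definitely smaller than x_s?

7

From x_s the given relations immediately reach x_j, x_q, x_k.
From those, x_r, x_h, x_n — 6 in total.
From those, x_m — 7 in total.
Nothing else is reachable below x_s; 7 in all.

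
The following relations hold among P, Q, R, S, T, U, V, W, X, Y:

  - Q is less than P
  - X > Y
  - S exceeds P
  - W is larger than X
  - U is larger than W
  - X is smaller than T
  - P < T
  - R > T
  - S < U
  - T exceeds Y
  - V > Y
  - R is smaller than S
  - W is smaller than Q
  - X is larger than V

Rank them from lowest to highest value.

The consecutive links are each given: Y < V; V < X; X < W; W < Q; Q < P; P < T; T < R; R < S; S < U.

Y < V < X < W < Q < P < T < R < S < U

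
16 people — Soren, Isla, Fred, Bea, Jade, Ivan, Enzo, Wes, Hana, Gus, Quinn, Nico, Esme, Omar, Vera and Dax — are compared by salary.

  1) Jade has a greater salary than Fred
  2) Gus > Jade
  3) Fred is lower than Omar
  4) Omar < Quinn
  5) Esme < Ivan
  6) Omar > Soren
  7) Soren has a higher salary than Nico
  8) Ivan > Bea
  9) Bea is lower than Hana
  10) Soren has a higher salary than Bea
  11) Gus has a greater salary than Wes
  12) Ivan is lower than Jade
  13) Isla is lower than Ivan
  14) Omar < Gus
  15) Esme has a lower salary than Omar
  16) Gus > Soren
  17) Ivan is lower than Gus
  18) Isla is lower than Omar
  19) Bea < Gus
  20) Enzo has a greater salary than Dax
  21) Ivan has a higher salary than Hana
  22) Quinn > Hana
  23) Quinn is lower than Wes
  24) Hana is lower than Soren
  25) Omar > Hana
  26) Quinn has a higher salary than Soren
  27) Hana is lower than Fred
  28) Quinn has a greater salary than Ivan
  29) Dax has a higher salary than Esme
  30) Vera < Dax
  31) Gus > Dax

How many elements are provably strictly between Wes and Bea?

6

Chaining upward from Bea reaches: Hana, Fred, Soren, Ivan, Jade, Omar, Quinn, Gus.
Chaining downward from Wes reaches: Nico, Esme, Hana, Fred, Soren, Isla, Ivan, Omar, Quinn.
Strictly between Bea and Wes are those in both lists: Hana, Fred, Soren, Ivan, Omar, Quinn — 6 elements.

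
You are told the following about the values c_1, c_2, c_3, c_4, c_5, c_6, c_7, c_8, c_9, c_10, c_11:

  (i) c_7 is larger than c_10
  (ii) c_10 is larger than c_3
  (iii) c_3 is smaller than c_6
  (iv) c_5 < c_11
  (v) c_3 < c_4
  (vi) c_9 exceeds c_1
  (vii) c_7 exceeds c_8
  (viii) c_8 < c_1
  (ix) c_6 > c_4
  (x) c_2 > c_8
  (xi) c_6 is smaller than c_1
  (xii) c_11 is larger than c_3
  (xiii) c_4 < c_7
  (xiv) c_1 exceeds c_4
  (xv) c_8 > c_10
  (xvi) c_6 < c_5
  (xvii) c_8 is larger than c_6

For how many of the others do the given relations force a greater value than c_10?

5

The elements the relations force above c_10 are c_8, c_1, c_9, c_7, c_2 — no chain reaches any other.
That is 5.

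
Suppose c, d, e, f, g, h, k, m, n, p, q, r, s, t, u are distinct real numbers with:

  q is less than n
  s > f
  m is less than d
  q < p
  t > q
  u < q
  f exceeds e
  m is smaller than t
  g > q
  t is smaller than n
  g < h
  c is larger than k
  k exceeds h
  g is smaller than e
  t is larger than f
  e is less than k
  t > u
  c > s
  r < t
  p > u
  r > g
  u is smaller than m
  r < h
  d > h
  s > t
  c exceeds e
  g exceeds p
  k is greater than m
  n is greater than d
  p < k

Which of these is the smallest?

Chaining upward from u: directly above it, q, p, m, t; then g, s, d, k, n; then e, r, h, c; then f.
That covers every other element, and nothing is given below u, so u is the smallest.

u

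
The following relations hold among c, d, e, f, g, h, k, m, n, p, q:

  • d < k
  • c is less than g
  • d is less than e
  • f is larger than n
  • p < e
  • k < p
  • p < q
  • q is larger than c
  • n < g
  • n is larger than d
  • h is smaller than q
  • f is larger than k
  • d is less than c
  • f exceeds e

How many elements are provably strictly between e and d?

2

Chaining upward from d reaches: c, n, k, p, g, f, q.
Chaining downward from e reaches: k, p.
Strictly between d and e are those in both lists: k, p — 2 elements.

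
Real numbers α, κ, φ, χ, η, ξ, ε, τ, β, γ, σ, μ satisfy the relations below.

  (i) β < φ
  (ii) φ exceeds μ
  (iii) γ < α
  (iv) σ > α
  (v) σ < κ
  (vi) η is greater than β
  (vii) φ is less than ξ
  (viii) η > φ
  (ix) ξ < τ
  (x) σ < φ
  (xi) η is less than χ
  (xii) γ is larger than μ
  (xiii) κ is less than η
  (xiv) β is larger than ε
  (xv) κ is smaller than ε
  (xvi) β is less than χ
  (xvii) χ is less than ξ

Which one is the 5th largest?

The consecutive relations fix a unique order: μ < γ < α < σ < κ < ε < β < φ < η < χ < ξ < τ.
The 5th largest is φ.

φ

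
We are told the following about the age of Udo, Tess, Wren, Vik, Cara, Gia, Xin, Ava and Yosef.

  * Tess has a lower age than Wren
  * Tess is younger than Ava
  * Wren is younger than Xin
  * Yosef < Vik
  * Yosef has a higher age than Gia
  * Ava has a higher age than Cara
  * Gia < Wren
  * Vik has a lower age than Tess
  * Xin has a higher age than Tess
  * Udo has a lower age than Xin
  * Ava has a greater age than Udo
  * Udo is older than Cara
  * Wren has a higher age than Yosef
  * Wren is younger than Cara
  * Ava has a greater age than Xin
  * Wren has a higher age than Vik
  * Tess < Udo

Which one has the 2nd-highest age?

Xin

Chaining the given pairs: Gia < Yosef < Vik < Tess < Wren < Cara < Udo < Xin < Ava.
Counting 2 from the largest end gives Xin.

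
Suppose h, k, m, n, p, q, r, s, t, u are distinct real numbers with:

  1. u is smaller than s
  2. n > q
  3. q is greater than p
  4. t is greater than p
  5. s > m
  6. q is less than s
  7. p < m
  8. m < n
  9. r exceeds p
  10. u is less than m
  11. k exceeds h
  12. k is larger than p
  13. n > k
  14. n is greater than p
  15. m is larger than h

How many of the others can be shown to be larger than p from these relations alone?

7

The elements the relations force above p are m, q, k, n, s, t, r — no chain reaches any other.
That is 7.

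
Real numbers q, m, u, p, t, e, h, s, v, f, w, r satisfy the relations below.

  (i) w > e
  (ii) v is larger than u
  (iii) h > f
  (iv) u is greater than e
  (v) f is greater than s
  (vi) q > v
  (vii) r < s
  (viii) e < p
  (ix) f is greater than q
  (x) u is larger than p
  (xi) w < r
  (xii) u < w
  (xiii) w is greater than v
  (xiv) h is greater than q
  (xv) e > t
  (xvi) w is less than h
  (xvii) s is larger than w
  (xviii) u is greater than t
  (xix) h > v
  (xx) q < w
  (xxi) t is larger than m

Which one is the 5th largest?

Piecing the relations together gives one ordering: m < t < e < p < u < v < q < w < r < s < f < h.
Counting 5 from the largest end gives w.

w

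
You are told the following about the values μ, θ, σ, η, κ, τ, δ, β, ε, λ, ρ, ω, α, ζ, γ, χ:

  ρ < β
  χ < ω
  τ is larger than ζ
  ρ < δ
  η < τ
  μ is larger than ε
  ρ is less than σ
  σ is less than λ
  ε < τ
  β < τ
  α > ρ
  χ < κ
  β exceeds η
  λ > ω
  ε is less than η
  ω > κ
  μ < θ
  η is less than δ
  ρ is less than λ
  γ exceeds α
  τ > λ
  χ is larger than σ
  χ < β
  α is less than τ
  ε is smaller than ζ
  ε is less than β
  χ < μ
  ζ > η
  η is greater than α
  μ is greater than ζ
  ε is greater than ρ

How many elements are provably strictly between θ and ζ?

The relations place ζ below θ. An element lies strictly between them when it is forced above ζ and also forced below θ.
Above ζ: {μ, τ}. Below θ: {ρ, ε, α, σ, η, χ, μ}.
Intersection: {μ} — 1.

1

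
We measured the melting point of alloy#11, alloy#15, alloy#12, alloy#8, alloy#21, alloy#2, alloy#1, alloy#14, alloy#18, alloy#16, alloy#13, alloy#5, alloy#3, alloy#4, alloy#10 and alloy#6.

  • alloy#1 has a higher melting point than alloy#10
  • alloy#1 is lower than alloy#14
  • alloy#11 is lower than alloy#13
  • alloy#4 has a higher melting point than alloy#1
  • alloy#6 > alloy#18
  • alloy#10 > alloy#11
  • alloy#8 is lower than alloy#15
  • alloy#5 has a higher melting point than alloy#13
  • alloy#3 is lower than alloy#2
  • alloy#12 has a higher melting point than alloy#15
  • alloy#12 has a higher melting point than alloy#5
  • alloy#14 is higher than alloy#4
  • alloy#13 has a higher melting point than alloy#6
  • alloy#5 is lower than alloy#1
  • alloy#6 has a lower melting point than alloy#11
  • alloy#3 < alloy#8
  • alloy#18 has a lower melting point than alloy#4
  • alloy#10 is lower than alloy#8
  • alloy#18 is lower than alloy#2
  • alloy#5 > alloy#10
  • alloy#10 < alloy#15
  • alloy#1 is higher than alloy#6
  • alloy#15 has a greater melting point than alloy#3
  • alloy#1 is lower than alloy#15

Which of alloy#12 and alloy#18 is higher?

The relevant relations are alloy#18 < alloy#6; alloy#6 < alloy#11; alloy#11 < alloy#10; alloy#10 < alloy#1; alloy#1 < alloy#15; alloy#15 < alloy#12.
Together: alloy#18 < alloy#6 < alloy#11 < alloy#10 < alloy#1 < alloy#15 < alloy#12.
So alloy#18 < alloy#12; alloy#12 is the higher of the two.

alloy#12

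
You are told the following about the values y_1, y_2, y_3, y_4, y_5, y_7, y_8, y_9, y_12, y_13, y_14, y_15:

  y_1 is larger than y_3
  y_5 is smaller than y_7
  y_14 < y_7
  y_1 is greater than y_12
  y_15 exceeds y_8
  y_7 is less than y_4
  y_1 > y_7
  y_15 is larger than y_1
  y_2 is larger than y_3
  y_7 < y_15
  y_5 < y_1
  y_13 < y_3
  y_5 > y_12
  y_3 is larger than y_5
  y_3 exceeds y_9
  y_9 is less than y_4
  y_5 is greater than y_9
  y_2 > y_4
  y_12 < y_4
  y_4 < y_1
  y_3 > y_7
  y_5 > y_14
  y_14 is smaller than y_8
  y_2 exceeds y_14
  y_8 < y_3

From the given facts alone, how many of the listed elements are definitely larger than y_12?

Directly above y_12: y_5, y_4, y_1.
One step further: y_7, y_3, y_15, y_2 (7 so far).
No other element is forced above y_12 by the given relations, so the count is 7.

7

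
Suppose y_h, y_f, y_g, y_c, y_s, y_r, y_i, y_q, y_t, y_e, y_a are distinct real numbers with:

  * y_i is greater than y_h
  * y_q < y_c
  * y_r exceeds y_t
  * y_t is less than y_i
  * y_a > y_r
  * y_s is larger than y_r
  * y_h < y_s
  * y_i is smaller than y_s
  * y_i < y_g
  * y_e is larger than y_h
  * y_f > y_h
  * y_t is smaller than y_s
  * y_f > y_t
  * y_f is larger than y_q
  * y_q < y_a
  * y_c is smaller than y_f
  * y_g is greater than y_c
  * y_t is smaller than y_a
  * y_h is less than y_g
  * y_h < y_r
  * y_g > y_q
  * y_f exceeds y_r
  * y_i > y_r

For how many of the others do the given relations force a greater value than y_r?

5

Directly above y_r: y_f, y_a, y_i, y_s.
One step further: y_g (5 so far).
Nothing else is reachable above y_r; 5 in all.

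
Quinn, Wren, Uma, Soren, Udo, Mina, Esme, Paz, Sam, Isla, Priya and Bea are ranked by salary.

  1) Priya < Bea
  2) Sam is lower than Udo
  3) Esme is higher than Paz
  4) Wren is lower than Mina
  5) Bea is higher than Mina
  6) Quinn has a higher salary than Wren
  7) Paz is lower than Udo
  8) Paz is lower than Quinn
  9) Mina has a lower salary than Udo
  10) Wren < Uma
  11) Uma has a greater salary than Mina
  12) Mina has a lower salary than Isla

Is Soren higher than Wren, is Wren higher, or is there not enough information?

Following every chain through Wren: above Wren we get Mina, Uma, Isla, Quinn, Bea, Udo.
Soren is not reached, and no chain runs the other way from Soren to Wren.
So the given relations leave the order of Wren and Soren undetermined.

undetermined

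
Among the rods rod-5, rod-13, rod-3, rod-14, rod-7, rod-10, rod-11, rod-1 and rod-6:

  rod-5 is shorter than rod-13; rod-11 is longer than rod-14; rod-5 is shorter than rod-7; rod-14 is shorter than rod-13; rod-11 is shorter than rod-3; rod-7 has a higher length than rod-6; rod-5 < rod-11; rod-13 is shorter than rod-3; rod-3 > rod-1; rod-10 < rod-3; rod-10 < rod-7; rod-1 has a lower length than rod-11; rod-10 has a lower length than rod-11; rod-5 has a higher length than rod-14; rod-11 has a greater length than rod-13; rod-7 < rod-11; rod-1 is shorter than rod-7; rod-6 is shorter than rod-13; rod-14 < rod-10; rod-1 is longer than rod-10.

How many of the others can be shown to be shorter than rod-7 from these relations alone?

Directly below rod-7: rod-10, rod-6, rod-1, rod-5.
One step further: rod-14 (5 so far).
No other element is forced below rod-7 by the given relations, so the count is 5.

5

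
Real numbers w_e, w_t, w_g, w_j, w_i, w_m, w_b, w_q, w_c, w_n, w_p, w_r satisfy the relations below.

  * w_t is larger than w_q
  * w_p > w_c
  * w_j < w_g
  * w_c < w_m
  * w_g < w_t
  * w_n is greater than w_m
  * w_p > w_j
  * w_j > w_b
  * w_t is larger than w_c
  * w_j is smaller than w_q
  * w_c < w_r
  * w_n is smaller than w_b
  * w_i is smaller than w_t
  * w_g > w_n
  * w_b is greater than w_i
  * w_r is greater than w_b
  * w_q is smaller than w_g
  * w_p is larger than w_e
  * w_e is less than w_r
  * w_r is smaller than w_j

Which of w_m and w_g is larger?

w_m < w_n and w_n < w_b give w_m < w_b.
With w_b < w_r: w_m < w_n < w_b < w_r.
With w_r < w_j: w_m < w_n < w_b < w_r < w_j.
Then w_j < w_q extends the chain to w_q.
Then w_q < w_g extends the chain to w_g.
So w_m < w_g; w_g is the larger of the two.

w_g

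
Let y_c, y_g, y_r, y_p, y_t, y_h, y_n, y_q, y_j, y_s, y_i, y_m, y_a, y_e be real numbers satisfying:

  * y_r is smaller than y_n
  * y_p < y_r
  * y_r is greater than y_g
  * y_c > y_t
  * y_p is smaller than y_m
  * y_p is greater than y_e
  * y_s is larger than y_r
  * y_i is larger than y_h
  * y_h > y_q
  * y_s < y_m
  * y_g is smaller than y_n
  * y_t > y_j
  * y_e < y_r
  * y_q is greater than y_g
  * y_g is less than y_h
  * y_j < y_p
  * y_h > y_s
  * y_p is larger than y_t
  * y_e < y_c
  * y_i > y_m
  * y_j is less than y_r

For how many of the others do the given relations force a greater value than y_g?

7

From y_g the given relations immediately reach y_r, y_n, y_q, y_h.
From those, y_s, y_i — 6 in total.
From those, y_m — 7 in total.
Nothing else is reachable above y_g; 7 in all.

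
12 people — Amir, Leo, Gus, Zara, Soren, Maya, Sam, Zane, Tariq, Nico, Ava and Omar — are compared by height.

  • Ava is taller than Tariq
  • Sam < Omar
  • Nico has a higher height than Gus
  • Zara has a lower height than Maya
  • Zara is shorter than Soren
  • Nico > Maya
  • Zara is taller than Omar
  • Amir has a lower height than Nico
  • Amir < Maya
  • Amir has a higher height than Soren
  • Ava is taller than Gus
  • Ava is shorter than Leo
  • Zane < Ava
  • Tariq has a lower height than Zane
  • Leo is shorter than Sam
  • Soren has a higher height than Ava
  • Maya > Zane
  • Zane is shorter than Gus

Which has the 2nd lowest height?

Zane

The consecutive relations fix a unique order: Tariq < Zane < Gus < Ava < Leo < Sam < Omar < Zara < Soren < Amir < Maya < Nico.
The 2nd smallest is Zane.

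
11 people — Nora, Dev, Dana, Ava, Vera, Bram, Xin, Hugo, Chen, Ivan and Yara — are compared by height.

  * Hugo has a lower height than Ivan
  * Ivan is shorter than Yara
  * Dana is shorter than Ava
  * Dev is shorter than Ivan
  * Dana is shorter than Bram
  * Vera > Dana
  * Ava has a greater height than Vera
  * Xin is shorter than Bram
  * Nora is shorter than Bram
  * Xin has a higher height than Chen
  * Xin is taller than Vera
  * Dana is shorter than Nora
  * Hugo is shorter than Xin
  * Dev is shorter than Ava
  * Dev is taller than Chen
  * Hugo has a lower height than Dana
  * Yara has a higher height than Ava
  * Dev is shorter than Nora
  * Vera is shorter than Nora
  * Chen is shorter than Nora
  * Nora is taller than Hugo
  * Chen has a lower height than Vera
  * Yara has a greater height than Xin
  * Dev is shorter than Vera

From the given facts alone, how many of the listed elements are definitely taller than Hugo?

From Hugo the given relations immediately reach Dana, Xin, Nora, Ivan.
From those, Vera, Ava, Yara, Bram — 8 in total.
No other element is forced above Hugo by the given relations, so the count is 8.

8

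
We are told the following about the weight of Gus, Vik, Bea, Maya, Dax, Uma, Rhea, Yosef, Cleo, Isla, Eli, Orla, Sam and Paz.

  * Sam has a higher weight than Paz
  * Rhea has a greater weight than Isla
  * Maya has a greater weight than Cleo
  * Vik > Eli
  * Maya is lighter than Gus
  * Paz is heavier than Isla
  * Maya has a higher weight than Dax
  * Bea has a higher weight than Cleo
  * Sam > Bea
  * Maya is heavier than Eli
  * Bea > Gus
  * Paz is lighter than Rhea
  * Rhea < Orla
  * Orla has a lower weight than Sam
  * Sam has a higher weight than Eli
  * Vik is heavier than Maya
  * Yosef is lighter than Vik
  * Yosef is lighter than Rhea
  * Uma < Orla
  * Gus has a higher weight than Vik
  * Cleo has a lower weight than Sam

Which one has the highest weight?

Yosef is not greatest since Yosef < Rhea; Isla is not greatest since Isla < Rhea; Cleo is not greatest since Cleo < Bea; Dax is not greatest since Dax < Maya; Paz is not greatest since Paz < Rhea; Eli is not greatest since Eli < Vik; Maya is not greatest since Maya < Gus; Vik is not greatest since Vik < Gus; Gus is not greatest since Gus < Bea; Uma is not greatest since Uma < Orla; Bea is not greatest since Bea < Sam; Rhea is not greatest since Rhea < Orla; Orla is not greatest since Orla < Sam.
Only Sam has nothing above it, so Sam is the highest weight.

Sam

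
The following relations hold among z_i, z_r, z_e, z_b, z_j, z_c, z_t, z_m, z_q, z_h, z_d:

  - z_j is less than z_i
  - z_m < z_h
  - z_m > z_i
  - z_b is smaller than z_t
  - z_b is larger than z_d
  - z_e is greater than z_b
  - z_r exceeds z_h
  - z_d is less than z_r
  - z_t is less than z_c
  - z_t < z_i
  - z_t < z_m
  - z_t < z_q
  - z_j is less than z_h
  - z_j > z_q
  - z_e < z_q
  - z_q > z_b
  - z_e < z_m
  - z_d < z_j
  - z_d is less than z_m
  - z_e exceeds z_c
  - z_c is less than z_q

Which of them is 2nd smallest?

z_b

The consecutive relations fix a unique order: z_d < z_b < z_t < z_c < z_e < z_q < z_j < z_i < z_m < z_h < z_r.
Counting 2 from the smallest end gives z_b.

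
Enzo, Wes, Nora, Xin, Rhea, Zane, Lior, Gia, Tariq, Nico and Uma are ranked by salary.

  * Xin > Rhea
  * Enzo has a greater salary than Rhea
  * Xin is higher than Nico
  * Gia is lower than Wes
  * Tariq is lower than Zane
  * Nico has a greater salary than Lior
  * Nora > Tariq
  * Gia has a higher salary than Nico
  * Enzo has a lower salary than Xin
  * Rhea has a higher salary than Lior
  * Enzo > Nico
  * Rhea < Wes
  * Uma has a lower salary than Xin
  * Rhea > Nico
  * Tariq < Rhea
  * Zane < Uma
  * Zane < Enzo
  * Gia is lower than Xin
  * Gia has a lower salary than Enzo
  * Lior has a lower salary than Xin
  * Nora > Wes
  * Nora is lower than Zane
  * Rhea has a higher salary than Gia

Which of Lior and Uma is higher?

Uma

Lior < Nico < Gia < Rhea < Wes < Nora < Zane < Uma, by transitivity through Nico, Gia, Rhea, Wes, Nora, Zane.
So Lior < Uma; Uma is the higher of the two.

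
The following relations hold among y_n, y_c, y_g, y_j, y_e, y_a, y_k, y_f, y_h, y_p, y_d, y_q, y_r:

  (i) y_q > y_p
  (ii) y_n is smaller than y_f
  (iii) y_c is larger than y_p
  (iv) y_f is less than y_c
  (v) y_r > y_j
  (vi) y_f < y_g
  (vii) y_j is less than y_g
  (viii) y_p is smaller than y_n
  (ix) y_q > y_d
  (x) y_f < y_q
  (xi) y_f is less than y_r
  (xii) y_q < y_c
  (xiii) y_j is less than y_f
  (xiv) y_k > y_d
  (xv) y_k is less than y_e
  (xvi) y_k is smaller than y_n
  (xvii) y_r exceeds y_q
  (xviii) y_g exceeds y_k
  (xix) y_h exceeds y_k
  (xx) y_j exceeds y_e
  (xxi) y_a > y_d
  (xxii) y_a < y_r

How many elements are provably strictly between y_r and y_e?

Chaining upward from y_e reaches: y_j, y_f, y_q, y_c, y_g.
Chaining downward from y_r reaches: y_d, y_k, y_a, y_p, y_j, y_n, y_f, y_q.
Strictly between y_e and y_r are those in both lists: y_j, y_f, y_q — 3 elements.

3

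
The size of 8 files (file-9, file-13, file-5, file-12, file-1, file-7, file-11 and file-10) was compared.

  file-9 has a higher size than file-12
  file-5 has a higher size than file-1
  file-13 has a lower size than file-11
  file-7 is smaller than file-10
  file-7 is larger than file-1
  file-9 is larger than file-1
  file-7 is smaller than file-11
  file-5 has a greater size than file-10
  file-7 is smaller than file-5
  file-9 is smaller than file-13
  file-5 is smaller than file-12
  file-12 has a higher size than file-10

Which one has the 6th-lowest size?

Chaining the given pairs: file-1 < file-7 < file-10 < file-5 < file-12 < file-9 < file-13 < file-11.
The 6th smallest is file-9.

file-9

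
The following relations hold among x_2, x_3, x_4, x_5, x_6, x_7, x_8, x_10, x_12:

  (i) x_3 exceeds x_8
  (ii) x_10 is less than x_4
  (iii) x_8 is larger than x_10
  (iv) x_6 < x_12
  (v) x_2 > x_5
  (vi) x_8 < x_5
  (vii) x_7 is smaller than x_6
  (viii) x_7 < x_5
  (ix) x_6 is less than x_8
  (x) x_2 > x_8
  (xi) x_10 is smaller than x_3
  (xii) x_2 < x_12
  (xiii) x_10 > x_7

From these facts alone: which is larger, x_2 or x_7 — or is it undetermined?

x_2

x_7 < x_6 and x_6 < x_8 give x_7 < x_8.
With x_8 < x_5: x_7 < x_6 < x_8 < x_5.
With x_5 < x_2: x_7 < x_6 < x_8 < x_5 < x_2.
So x_2 is larger.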